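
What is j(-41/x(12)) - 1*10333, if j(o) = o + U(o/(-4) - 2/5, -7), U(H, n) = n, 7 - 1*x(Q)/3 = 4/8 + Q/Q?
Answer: -341302/33 ≈ -10342.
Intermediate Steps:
x(Q) = 33/2 (x(Q) = 21 - 3*(4/8 + Q/Q) = 21 - 3*(4*(⅛) + 1) = 21 - 3*(½ + 1) = 21 - 3*3/2 = 21 - 9/2 = 33/2)
j(o) = -7 + o (j(o) = o - 7 = -7 + o)
j(-41/x(12)) - 1*10333 = (-7 - 41/33/2) - 1*10333 = (-7 - 41*2/33) - 10333 = (-7 - 82/33) - 10333 = -313/33 - 10333 = -341302/33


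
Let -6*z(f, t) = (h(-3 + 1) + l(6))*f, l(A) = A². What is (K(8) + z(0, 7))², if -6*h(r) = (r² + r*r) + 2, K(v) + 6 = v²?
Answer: 3364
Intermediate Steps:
K(v) = -6 + v²
h(r) = -⅓ - r²/3 (h(r) = -((r² + r*r) + 2)/6 = -((r² + r²) + 2)/6 = -(2*r² + 2)/6 = -(2 + 2*r²)/6 = -⅓ - r²/3)
z(f, t) = -103*f/18 (z(f, t) = -((-⅓ - (-3 + 1)²/3) + 6²)*f/6 = -((-⅓ - ⅓*(-2)²) + 36)*f/6 = -((-⅓ - ⅓*4) + 36)*f/6 = -((-⅓ - 4/3) + 36)*f/6 = -(-5/3 + 36)*f/6 = -103*f/18)
(K(8) + z(0, 7))² = ((-6 + 8²) - 103/18*0)² = ((-6 + 64) + 0)² = (58 + 0)² = 58² = 3364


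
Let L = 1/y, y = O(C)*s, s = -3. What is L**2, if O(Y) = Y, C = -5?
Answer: 1/225 ≈ 0.0044444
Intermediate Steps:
y = 15 (y = -5*(-3) = 15)
L = 1/15 ≈ 0.066667
L**2 = (1/15)**2 = 1/225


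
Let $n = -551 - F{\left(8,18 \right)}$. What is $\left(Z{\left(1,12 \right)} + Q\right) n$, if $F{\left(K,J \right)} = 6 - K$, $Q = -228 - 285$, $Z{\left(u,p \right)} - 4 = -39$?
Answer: $300852$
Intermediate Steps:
$Z{\left(u,p \right)} = -35$ ($Z{\left(u,p \right)} = 4 - 39 = -35$)
$Q = -513$
$n = -549$ ($n = -551 - \left(6 - 8\right) = -551 - -2 = -551 + 2 = -549$)
$\left(Z{\left(1,12 \right)} + Q\right) n = \left(-35 - 513\right) \left(-549\right) = \left(-548\right) \left(-549\right) = 300852$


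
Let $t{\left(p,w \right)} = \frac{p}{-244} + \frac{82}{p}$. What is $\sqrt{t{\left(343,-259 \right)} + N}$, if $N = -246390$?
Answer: $\frac{i \sqrt{8805153985467}}{5978} \approx 496.38 i$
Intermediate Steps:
$t{\left(p,w \right)} = \frac{82}{p} - \frac{p}{244}$ ($t{\left(p,w \right)} = p \left(- \frac{1}{244}\right) + \frac{82}{p} = - \frac{p}{244} + \frac{82}{p} = \frac{82}{p} - \frac{p}{244}$)
$\sqrt{t{\left(343,-259 \right)} + N} = \sqrt{\left(\frac{82}{343} - \frac{343}{244}\right) - 246390} = \sqrt{- \frac{97641}{83692} - 246390} = \sqrt{- \frac{20620969521}{83692}} = \frac{i \sqrt{8805153985467}}{5978}$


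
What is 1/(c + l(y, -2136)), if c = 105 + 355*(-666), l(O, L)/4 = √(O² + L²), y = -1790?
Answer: -236325/55725240089 - 8*√1941649/55725240089 ≈ -4.4409e-6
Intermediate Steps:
l(O, L) = 4*√(L² + O²) (l(O, L) = 4*√(O² + L²) = 4*√(L² + O²))
c = -236325 (c = 105 - 236430 = -236325)
1/(c + l(y, -2136)) = 1/(-236325 + 4*√((-2136)² + (-1790)²)) = 1/(-236325 + 4*√(4562496 + 3204100)) = 1/(-236325 + 4*√7766596) = 1/(-236325 + 4*(2*√1941649)) = 1/(-236325 + 8*√1941649)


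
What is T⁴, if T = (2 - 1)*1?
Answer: 1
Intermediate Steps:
T = 1 (T = 1*1 = 1)
T⁴ = 1⁴ = 1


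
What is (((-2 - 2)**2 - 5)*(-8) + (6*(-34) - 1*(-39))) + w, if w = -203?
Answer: -456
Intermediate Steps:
(((-2 - 2)**2 - 5)*(-8) + (6*(-34) - 1*(-39))) + w = (((-2 - 2)**2 - 5)*(-8) + (6*(-34) - 1*(-39))) - 203 = (((-4)**2 - 5)*(-8) + (-204 + 39)) - 203 = ((16 - 5)*(-8) - 165) - 203 = (11*(-8) - 165) - 203 = (-88 - 165) - 203 = -253 - 203 = -456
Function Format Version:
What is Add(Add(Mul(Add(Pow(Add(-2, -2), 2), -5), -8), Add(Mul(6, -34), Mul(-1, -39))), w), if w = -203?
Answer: -456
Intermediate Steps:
Add(Add(Mul(Add(Pow(Add(-2, -2), 2), -5), -8), Add(Mul(6, -34), Mul(-1, -39))), w) = Add(Add(Mul(Add(Pow(Add(-2, -2), 2), -5), -8), Add(Mul(6, -34), Mul(-1, -39))), -203) = Add(Add(Mul(Add(Pow(-4, 2), -5), -8), Add(-204, 39)), -203) = Add(Add(Mul(Add(16, -5), -8), -165), -203) = Add(Add(Mul(11, -8), -165), -203) = Add(Add(-88, -165), -203) = Add(-253, -203) = -456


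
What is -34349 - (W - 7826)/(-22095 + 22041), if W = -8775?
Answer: -1871447/54 ≈ -34656.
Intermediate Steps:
-34349 - (W - 7826)/(-22095 + 22041) = -34349 - (-8775 - 7826)/(-22095 + 22041) = -34349 - (-16601)/(-54) = -34349 - (-16601)*(-1)/54 = -34349 - 1*16601/54 = -34349 - 16601/54 = -1871447/54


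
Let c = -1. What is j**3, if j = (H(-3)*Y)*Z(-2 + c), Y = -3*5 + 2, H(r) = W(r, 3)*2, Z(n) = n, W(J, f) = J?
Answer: -12812904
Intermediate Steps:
H(r) = 2*r (H(r) = r*2 = 2*r)
Y = -13 (Y = -15 + 2 = -13)
j = -234 (j = ((2*(-3))*(-13))*(-2 - 1) = -6*(-13)*(-3) = 78*(-3) = -234)
j**3 = (-234)**3 = -12812904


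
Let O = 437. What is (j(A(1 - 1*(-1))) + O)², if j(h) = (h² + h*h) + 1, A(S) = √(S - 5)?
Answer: 186624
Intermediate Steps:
A(S) = √(-5 + S)
j(h) = 1 + 2*h² (j(h) = (h² + h²) + 1 = 2*h² + 1 = 1 + 2*h²)
(j(A(1 - 1*(-1))) + O)² = ((1 + 2*(√(-5 + (1 - 1*(-1))))²) + 437)² = ((1 + 2*(√(-5 + (1 + 1)))²) + 437)² = ((1 + 2*(√(-5 + 2))²) + 437)² = ((1 + 2*(√(-3))²) + 437)² = ((1 + 2*(I*√3)²) + 437)² = ((1 + 2*(-3)) + 437)² = ((1 - 6) + 437)² = (-5 + 437)² = 432² = 186624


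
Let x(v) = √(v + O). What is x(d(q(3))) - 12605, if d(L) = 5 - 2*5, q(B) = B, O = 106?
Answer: -12605 + √101 ≈ -12595.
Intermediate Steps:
d(L) = -5 (d(L) = 5 - 10 = -5)
x(v) = √(106 + v) (x(v) = √(v + 106) = √(106 + v))
x(d(q(3))) - 12605 = √(106 - 5) - 12605 = √101 - 12605 = -12605 + √101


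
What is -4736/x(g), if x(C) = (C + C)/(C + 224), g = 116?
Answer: -201280/29 ≈ -6940.7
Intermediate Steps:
x(C) = 2*C/(224 + C) (x(C) = (2*C)/(224 + C) = 2*C/(224 + C))
-4736/x(g) = -4736/(2*116/(224 + 116)) = -4736/(2*116/340) = -4736/(2*116*(1/340)) = -4736/58/85 = -4736*85/58 = -201280/29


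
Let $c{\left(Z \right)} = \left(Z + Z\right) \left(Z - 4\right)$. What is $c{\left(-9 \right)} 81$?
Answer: $18954$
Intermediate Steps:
$c{\left(Z \right)} = 2 Z \left(-4 + Z\right)$
$c{\left(-9 \right)} 81 = 2 \left(-9\right) \left(-4 - 9\right) 81 = 2 \left(-9\right) \left(-13\right) 81 = 234 \cdot 81 = 18954$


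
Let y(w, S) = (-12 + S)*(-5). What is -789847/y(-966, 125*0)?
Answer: -789847/60 ≈ -13164.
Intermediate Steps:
y(w, S) = 60 - 5*S
-789847/y(-966, 125*0) = -789847/(60 - 625*0) = -789847/(60 - 5*0) = -789847/(60 + 0) = -789847/60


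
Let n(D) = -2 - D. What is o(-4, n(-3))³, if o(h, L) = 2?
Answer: 8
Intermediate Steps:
o(-4, n(-3))³ = 2³ = 8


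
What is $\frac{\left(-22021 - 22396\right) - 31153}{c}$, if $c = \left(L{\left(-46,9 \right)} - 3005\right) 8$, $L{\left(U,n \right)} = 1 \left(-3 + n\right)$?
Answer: $\frac{37785}{11996} \approx 3.1498$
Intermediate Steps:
$L{\left(U,n \right)} = -3 + n$
$c = -23992$ ($c = \left(\left(-3 + 9\right) - 3005\right) 8 = \left(6 - 3005\right) 8 = \left(-2999\right) 8 = -23992$)
$\frac{\left(-22021 - 22396\right) - 31153}{c} = \frac{\left(-22021 - 22396\right) - 31153}{-23992} = \left(-44417 - 31153\right) \left(- \frac{1}{23992}\right) = \left(-75570\right) \left(- \frac{1}{23992}\right) = \frac{37785}{11996}$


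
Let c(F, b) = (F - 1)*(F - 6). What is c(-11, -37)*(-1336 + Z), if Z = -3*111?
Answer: -340476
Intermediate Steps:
c(F, b) = (-1 + F)*(-6 + F)
Z = -333
c(-11, -37)*(-1336 + Z) = (6 + (-11)**2 - 7*(-11))*(-1336 - 333) = (6 + 121 + 77)*(-1669) = 204*(-1669) = -340476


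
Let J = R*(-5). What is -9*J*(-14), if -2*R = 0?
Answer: 0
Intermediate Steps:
R = 0 (R = -½*0 = 0)
J = 0 (J = 0*(-5) = 0)
-9*J*(-14) = -9*0*(-14) = 0*(-14) = 0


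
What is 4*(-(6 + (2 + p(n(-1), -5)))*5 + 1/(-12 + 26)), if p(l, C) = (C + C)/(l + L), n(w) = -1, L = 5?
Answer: -768/7 ≈ -109.71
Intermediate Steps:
p(l, C) = 2*C/(5 + l) (p(l, C) = (C + C)/(l + 5) = (2*C)/(5 + l) = 2*C/(5 + l))
4*(-(6 + (2 + p(n(-1), -5)))*5 + 1/(-12 + 26)) = 4*(-(6 + (2 + 2*(-5)/(5 - 1)))*5 + 1/(-12 + 26)) = 4*(-(6 + (2 + 2*(-5)/4))*5 + 1/14) = 4*(-(6 + (2 + 2*(-5)*(1/4)))*5 + 1/14) = 4*(-(6 + (2 - 5/2))*5 + 1/14) = 4*(-(6 - 1/2)*5 + 1/14) = 4*(-11*5/2 + 1/14) = 4*(-1*55/2 + 1/14) = 4*(-55/2 + 1/14) = 4*(-192/7) = -768/7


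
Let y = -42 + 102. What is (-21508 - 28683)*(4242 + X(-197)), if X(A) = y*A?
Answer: 380347398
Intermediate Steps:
y = 60
X(A) = 60*A
(-21508 - 28683)*(4242 + X(-197)) = (-21508 - 28683)*(4242 + 60*(-197)) = -50191*(4242 - 11820) = -50191*(-7578) = 380347398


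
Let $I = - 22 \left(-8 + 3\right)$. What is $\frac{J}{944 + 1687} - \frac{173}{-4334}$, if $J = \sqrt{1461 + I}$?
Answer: $\frac{173}{4334} + \frac{\sqrt{1571}}{2631} \approx 0.054982$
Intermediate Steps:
$I = 110$ ($I = \left(-22\right) \left(-5\right) = 110$)
$J = \sqrt{1571}$ ($J = \sqrt{1461 + 110} = \sqrt{1571} \approx 39.636$)
$\frac{J}{944 + 1687} - \frac{173}{-4334} = \frac{\sqrt{1571}}{944 + 1687} - \frac{173}{-4334} = \frac{\sqrt{1571}}{2631} - - \frac{173}{4334} = \sqrt{1571} \cdot \frac{1}{2631} + \frac{173}{4334} = \frac{\sqrt{1571}}{2631} + \frac{173}{4334} = \frac{173}{4334} + \frac{\sqrt{1571}}{2631}$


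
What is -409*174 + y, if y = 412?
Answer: -70754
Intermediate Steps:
-409*174 + y = -409*174 + 412 = -71166 + 412 = -70754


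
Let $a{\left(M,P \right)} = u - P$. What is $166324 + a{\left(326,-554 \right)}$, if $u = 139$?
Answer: $167017$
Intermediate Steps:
$a{\left(M,P \right)} = 139 - P$
$166324 + a{\left(326,-554 \right)} = 166324 + \left(139 - -554\right) = 166324 + \left(139 + 554\right) = 166324 + 693 = 167017$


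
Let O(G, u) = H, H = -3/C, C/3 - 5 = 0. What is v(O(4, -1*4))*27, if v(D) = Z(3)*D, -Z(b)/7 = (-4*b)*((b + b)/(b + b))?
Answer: -2268/5 ≈ -453.60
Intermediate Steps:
C = 15 (C = 15 + 3*0 = 15 + 0 = 15)
H = -⅕ (H = -3/15 = -3*1/15 = -⅕ ≈ -0.20000)
O(G, u) = -⅕
Z(b) = 28*b (Z(b) = -7*(-4*b)*(b + b)/(b + b) = -7*(-4*b)*(2*b)/((2*b)) = -7*(-4*b)*(2*b)*(1/(2*b)) = -7*(-4*b) = -(-28)*b = 28*b)
v(D) = 84*D (v(D) = (28*3)*D = 84*D)
v(O(4, -1*4))*27 = (84*(-⅕))*27 = -84/5*27 = -2268/5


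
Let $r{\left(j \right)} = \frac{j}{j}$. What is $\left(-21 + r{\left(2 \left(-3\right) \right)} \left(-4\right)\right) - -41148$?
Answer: $41123$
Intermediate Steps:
$r{\left(j \right)} = 1$
$\left(-21 + r{\left(2 \left(-3\right) \right)} \left(-4\right)\right) - -41148 = \left(-21 + 1 \left(-4\right)\right) - -41148 = \left(-21 - 4\right) + 41148 = -25 + 41148 = 41123$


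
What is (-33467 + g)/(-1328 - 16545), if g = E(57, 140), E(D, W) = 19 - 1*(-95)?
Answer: 33353/17873 ≈ 1.8661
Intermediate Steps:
E(D, W) = 114 (E(D, W) = 19 + 95 = 114)
g = 114
(-33467 + g)/(-1328 - 16545) = (-33467 + 114)/(-1328 - 16545) = -33353/(-17873) = -33353*(-1/17873) = 33353/17873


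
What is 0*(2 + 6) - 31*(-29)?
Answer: 899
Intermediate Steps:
0*(2 + 6) - 31*(-29) = 0*8 + 899 = 0 + 899 = 899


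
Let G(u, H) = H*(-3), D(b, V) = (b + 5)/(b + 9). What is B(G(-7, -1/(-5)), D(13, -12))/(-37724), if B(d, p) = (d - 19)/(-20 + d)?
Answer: -49/1942786 ≈ -2.5221e-5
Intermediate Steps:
D(b, V) = (5 + b)/(9 + b)
G(u, H) = -3*H
B(d, p) = (-19 + d)/(-20 + d)
B(G(-7, -1/(-5)), D(13, -12))/(-37724) = ((-19 - (-3)/(-5))/(-20 - (-3)/(-5)))/(-37724) = ((-19 - (-3)*(-1)/5)/(-20 - (-3)*(-1)/5))*(-1/37724) = ((-19 - 3*⅕)/(-20 - 3*⅕))*(-1/37724) = ((-19 - ⅗)/(-20 - ⅗))*(-1/37724) = (-98/5/(-103/5))*(-1/37724) = -5/103*(-98/5)*(-1/37724) = (98/103)*(-1/37724) = -49/1942786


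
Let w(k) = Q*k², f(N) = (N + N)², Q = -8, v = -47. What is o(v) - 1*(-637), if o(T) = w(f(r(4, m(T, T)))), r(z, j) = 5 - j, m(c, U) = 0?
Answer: -79363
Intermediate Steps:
f(N) = 4*N² (f(N) = (2*N)² = 4*N²)
w(k) = -8*k²
o(T) = -80000 (o(T) = -8*16*(5 - 1*0)⁴ = -8*16*(5 + 0)⁴ = -8*(4*5²)² = -8*(4*25)² = -8*100² = -8*10000 = -80000)
o(v) - 1*(-637) = -80000 - 1*(-637) = -80000 + 637 = -79363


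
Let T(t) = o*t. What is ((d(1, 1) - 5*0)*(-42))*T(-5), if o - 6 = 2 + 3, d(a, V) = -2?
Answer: -4620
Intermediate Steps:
o = 11 (o = 6 + (2 + 3) = 6 + 5 = 11)
T(t) = 11*t
((d(1, 1) - 5*0)*(-42))*T(-5) = ((-2 - 5*0)*(-42))*(11*(-5)) = ((-2 + 0)*(-42))*(-55) = -2*(-42)*(-55) = 84*(-55) = -4620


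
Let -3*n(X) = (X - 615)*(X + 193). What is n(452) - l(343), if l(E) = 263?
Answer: 34782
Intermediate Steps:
n(X) = -(-615 + X)*(193 + X)/3 (n(X) = -(X - 615)*(X + 193)/3 = -(-615 + X)*(193 + X)/3)
n(452) - l(343) = (39565 - ⅓*452² + (422/3)*452) - 1*263 = (39565 - ⅓*204304 + 190744/3) - 263 = (39565 - 204304/3 + 190744/3) - 263 = 35045 - 263 = 34782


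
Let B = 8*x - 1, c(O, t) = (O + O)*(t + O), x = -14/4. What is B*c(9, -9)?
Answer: 0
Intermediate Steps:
x = -7/2 (x = -14*¼ = -7/2 ≈ -3.5000)
c(O, t) = 2*O*(O + t) (c(O, t) = (2*O)*(O + t) = 2*O*(O + t))
B = -29 (B = 8*(-7/2) - 1 = -28 - 1 = -29)
B*c(9, -9) = -58*9*(9 - 9) = -58*9*0 = -29*0 = 0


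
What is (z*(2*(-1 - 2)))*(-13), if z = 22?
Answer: 1716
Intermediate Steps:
(z*(2*(-1 - 2)))*(-13) = (22*(2*(-1 - 2)))*(-13) = (22*(2*(-3)))*(-13) = (22*(-6))*(-13) = -132*(-13) = 1716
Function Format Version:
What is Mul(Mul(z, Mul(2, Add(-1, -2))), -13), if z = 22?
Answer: 1716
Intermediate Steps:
Mul(Mul(z, Mul(2, Add(-1, -2))), -13) = Mul(Mul(22, Mul(2, Add(-1, -2))), -13) = Mul(Mul(22, Mul(2, -3)), -13) = Mul(Mul(22, -6), -13) = Mul(-132, -13) = 1716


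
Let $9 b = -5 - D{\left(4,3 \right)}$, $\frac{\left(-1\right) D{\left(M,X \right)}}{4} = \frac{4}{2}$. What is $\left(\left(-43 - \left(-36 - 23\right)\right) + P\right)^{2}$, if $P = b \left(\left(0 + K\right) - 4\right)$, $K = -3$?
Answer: $\frac{1681}{9} \approx 186.78$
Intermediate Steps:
$D{\left(M,X \right)} = -8$ ($D{\left(M,X \right)} = - 4 \cdot \frac{4}{2} = - 4 \cdot 4 \cdot \frac{1}{2} = \left(-4\right) 2 = -8$)
$b = \frac{1}{3}$ ($b = \frac{-5 - -8}{9} = \frac{-5 + 8}{9} = \frac{1}{9} \cdot 3 = \frac{1}{3} \approx 0.33333$)
$P = - \frac{7}{3}$ ($P = \frac{\left(0 - 3\right) - 4}{3} = \frac{-3 - 4}{3} = \frac{1}{3} \left(-7\right) = - \frac{7}{3} \approx -2.3333$)
$\left(\left(-43 - \left(-36 - 23\right)\right) + P\right)^{2} = \left(\left(-43 - \left(-36 - 23\right)\right) - \frac{7}{3}\right)^{2} = \left(\left(-43 - -59\right) - \frac{7}{3}\right)^{2} = \left(\left(-43 + 59\right) - \frac{7}{3}\right)^{2} = \left(16 - \frac{7}{3}\right)^{2} = \left(\frac{41}{3}\right)^{2} = \frac{1681}{9}$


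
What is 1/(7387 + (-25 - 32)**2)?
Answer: 1/10636 ≈ 9.4020e-5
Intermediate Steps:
1/(7387 + (-25 - 32)**2) = 1/(7387 + (-57)**2) = 1/(7387 + 3249) = 1/10636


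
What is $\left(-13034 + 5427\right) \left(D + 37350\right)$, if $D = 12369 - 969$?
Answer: $-370841250$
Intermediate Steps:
$D = 11400$
$\left(-13034 + 5427\right) \left(D + 37350\right) = \left(-13034 + 5427\right) \left(11400 + 37350\right) = \left(-7607\right) 48750 = -370841250$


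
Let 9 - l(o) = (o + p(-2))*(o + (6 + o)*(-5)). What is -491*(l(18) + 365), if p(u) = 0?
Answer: -1085110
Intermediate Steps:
l(o) = 9 - o*(-30 - 4*o) (l(o) = 9 - (o + 0)*(o + (6 + o)*(-5)) = 9 - o*(o + (-30 - 5*o)) = 9 - o*(-30 - 4*o))
-491*(l(18) + 365) = -491*((9 + 4*18**2 + 30*18) + 365) = -491*((9 + 4*324 + 540) + 365) = -491*((9 + 1296 + 540) + 365) = -491*(1845 + 365) = -491*2210 = -1085110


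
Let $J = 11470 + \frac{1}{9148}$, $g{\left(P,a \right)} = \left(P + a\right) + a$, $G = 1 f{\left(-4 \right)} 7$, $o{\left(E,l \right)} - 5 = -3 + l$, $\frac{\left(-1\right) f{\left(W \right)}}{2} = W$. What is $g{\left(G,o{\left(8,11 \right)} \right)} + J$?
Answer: $\frac{105677697}{9148} \approx 11552.0$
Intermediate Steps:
$f{\left(W \right)} = - 2 W$
$o{\left(E,l \right)} = 2 + l$ ($o{\left(E,l \right)} = 5 + \left(-3 + l\right) = 2 + l$)
$G = 56$ ($G = 1 \left(\left(-2\right) \left(-4\right)\right) 7 = 1 \cdot 8 \cdot 7 = 8 \cdot 7 = 56$)
$g{\left(P,a \right)} = P + 2 a$
$J = \frac{104927561}{9148}$ ($J = 11470 + \frac{1}{9148} = \frac{104927561}{9148} \approx 11470.0$)
$g{\left(G,o{\left(8,11 \right)} \right)} + J = \left(56 + 2 \left(2 + 11\right)\right) + \frac{104927561}{9148} = \left(56 + 2 \cdot 13\right) + \frac{104927561}{9148} = \left(56 + 26\right) + \frac{104927561}{9148} = 82 + \frac{104927561}{9148} = \frac{105677697}{9148}$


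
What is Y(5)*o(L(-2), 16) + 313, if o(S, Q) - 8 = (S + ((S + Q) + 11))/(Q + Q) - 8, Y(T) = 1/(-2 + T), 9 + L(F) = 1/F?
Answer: 3757/12 ≈ 313.08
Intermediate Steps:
L(F) = -9 + 1/F
o(S, Q) = (11 + Q + 2*S)/(2*Q) (o(S, Q) = 8 + ((S + ((S + Q) + 11))/(Q + Q) - 8) = 8 + ((S + ((Q + S) + 11))/((2*Q)) - 8) = 8 + ((S + (11 + Q + S))*(1/(2*Q)) - 8) = 8 + ((11 + Q + 2*S)*(1/(2*Q)) - 8) = 8 + ((11 + Q + 2*S)/(2*Q) - 8) = 8 + (-8 + (11 + Q + 2*S)/(2*Q)) = (11 + Q + 2*S)/(2*Q))
Y(5)*o(L(-2), 16) + 313 = ((½)*(11 + 16 + 2*(-9 + 1/(-2)))/16)/(-2 + 5) + 313 = ((½)*(1/16)*(11 + 16 + 2*(-9 - ½)))/3 + 313 = ((½)*(1/16)*(11 + 16 + 2*(-19/2)))/3 + 313 = ((½)*(1/16)*(11 + 16 - 19))/3 + 313 = ((½)*(1/16)*8)/3 + 313 = (⅓)*(¼) + 313 = 1/12 + 313 = 3757/12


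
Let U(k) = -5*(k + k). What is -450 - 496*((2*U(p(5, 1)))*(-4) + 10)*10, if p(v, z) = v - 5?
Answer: -50050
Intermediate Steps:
p(v, z) = -5 + v
U(k) = -10*k
-450 - 496*((2*U(p(5, 1)))*(-4) + 10)*10 = -450 - 496*((2*(-10*(-5 + 5)))*(-4) + 10)*10 = -450 - 496*((2*(-10*0))*(-4) + 10)*10 = -450 - 496*((2*0)*(-4) + 10)*10 = -450 - 496*(0*(-4) + 10)*10 = -450 - 496*(0 + 10)*10 = -450 - 4960*10 = -450 - 496*100 = -450 - 49600 = -50050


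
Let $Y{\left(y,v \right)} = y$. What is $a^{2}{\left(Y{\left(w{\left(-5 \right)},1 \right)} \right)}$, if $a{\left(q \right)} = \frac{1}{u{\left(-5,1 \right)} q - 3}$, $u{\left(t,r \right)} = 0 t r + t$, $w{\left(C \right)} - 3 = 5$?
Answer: $\frac{1}{1849} \approx 0.00054083$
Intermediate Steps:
$w{\left(C \right)} = 8$ ($w{\left(C \right)} = 3 + 5 = 8$)
$u{\left(t,r \right)} = t$ ($u{\left(t,r \right)} = 0 r + t = 0 + t = t$)
$a{\left(q \right)} = \frac{1}{-3 - 5 q}$ ($a{\left(q \right)} = \frac{1}{- 5 q - 3} = \frac{1}{-3 - 5 q}$)
$a^{2}{\left(Y{\left(w{\left(-5 \right)},1 \right)} \right)} = \left(\frac{1}{-3 - 40}\right)^{2} = \left(\frac{1}{-43}\right)^{2} = \left(- \frac{1}{43}\right)^{2} = \frac{1}{1849}$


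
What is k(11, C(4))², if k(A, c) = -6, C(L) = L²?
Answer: 36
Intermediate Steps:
k(11, C(4))² = (-6)² = 36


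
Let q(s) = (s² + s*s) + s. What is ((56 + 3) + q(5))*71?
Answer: 8094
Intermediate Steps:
q(s) = s + 2*s² (q(s) = (s² + s²) + s = 2*s² + s = s + 2*s²)
((56 + 3) + q(5))*71 = ((56 + 3) + 5*(1 + 2*5))*71 = (59 + 5*(1 + 10))*71 = (59 + 5*11)*71 = (59 + 55)*71 = 114*71 = 8094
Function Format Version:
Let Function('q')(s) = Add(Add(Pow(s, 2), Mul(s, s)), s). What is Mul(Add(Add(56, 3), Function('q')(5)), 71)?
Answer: 8094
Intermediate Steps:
Function('q')(s) = Add(s, Mul(2, Pow(s, 2))) (Function('q')(s) = Add(Add(Pow(s, 2), Pow(s, 2)), s) = Add(Mul(2, Pow(s, 2)), s) = Add(s, Mul(2, Pow(s, 2))))
Mul(Add(Add(56, 3), Function('q')(5)), 71) = Mul(Add(Add(56, 3), Mul(5, Add(1, Mul(2, 5)))), 71) = Mul(Add(59, Mul(5, Add(1, 10))), 71) = Mul(Add(59, Mul(5, 11)), 71) = Mul(Add(59, 55), 71) = Mul(114, 71) = 8094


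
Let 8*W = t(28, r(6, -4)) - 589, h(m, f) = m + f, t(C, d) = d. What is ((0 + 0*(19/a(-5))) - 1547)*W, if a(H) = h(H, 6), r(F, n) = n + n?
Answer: 923559/8 ≈ 1.1544e+5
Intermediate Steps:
r(F, n) = 2*n
h(m, f) = f + m
a(H) = 6 + H
W = -597/8 (W = (2*(-4) - 589)/8 = (-8 - 589)/8 = (1/8)*(-597) = -597/8 ≈ -74.625)
((0 + 0*(19/a(-5))) - 1547)*W = ((0 + 0*(19/(6 - 5))) - 1547)*(-597/8) = ((0 + 0*(19/1)) - 1547)*(-597/8) = ((0 + 0*(19*1)) - 1547)*(-597/8) = ((0 + 0*19) - 1547)*(-597/8) = ((0 + 0) - 1547)*(-597/8) = (0 - 1547)*(-597/8) = -1547*(-597/8) = 923559/8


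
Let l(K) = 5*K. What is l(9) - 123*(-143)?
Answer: 17634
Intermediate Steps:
l(9) - 123*(-143) = 5*9 - 123*(-143) = 45 + 17589 = 17634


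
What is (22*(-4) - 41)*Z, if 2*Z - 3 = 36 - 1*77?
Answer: 2451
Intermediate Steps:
Z = -19 (Z = 3/2 + (36 - 1*77)/2 = 3/2 + (36 - 77)/2 = 3/2 + (½)*(-41) = 3/2 - 41/2 = -19)
(22*(-4) - 41)*Z = (22*(-4) - 41)*(-19) = (-88 - 41)*(-19) = -129*(-19) = 2451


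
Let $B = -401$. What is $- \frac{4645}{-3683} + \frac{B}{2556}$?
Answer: $\frac{10395737}{9413748} \approx 1.1043$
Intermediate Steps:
$- \frac{4645}{-3683} + \frac{B}{2556} = - \frac{4645}{-3683} - \frac{401}{2556} = \left(-4645\right) \left(- \frac{1}{3683}\right) - \frac{401}{2556} = \frac{4645}{3683} - \frac{401}{2556} = \frac{10395737}{9413748}$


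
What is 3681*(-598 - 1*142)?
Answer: -2723940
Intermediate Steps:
3681*(-598 - 1*142) = 3681*(-598 - 142) = 3681*(-740) = -2723940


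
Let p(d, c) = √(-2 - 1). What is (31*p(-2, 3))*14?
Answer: 434*I*√3 ≈ 751.71*I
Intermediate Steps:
p(d, c) = I*√3 (p(d, c) = √(-3) = I*√3)
(31*p(-2, 3))*14 = (31*(I*√3))*14 = (31*I*√3)*14 = 434*I*√3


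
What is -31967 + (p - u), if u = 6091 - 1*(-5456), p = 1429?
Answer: -42085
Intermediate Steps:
u = 11547 (u = 6091 + 5456 = 11547)
-31967 + (p - u) = -31967 + (1429 - 1*11547) = -31967 + (1429 - 11547) = -31967 - 10118 = -42085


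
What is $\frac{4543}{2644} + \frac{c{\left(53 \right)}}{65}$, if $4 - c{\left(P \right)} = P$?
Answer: $\frac{165739}{171860} \approx 0.96438$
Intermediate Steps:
$c{\left(P \right)} = 4 - P$
$\frac{4543}{2644} + \frac{c{\left(53 \right)}}{65} = \frac{4543}{2644} + \frac{4 - 53}{65} = 4543 \cdot \frac{1}{2644} + \left(4 - 53\right) \frac{1}{65} = \frac{4543}{2644} - \frac{49}{65} = \frac{165739}{171860}$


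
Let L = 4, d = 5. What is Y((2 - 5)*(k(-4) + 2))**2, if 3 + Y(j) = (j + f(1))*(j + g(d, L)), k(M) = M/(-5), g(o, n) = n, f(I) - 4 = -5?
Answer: 919681/625 ≈ 1471.5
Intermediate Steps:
f(I) = -1 (f(I) = 4 - 5 = -1)
k(M) = -M/5 (k(M) = M*(-1/5) = -M/5)
Y(j) = -3 + (-1 + j)*(4 + j) (Y(j) = -3 + (j - 1)*(j + 4) = -3 + (-1 + j)*(4 + j))
Y((2 - 5)*(k(-4) + 2))**2 = (-7 + ((2 - 5)*(-1/5*(-4) + 2))**2 + 3*((2 - 5)*(-1/5*(-4) + 2)))**2 = (-7 + (-3*(4/5 + 2))**2 + 3*(-3*(4/5 + 2)))**2 = (-7 + (-3*14/5)**2 + 3*(-3*14/5))**2 = (-7 + (-42/5)**2 + 3*(-42/5))**2 = (-7 + 1764/25 - 126/5)**2 = (959/25)**2 = 919681/625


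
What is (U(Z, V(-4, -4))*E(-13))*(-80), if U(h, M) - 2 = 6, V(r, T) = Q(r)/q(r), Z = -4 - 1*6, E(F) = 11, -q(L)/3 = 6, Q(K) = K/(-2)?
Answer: -7040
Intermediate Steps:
Q(K) = -K/2 (Q(K) = K*(-½) = -K/2)
q(L) = -18 (q(L) = -3*6 = -18)
Z = -10 (Z = -4 - 6 = -10)
V(r, T) = r/36 (V(r, T) = -r/2/(-18) = -r/2*(-1/18) = r/36)
U(h, M) = 8 (U(h, M) = 2 + 6 = 8)
(U(Z, V(-4, -4))*E(-13))*(-80) = (8*11)*(-80) = 88*(-80) = -7040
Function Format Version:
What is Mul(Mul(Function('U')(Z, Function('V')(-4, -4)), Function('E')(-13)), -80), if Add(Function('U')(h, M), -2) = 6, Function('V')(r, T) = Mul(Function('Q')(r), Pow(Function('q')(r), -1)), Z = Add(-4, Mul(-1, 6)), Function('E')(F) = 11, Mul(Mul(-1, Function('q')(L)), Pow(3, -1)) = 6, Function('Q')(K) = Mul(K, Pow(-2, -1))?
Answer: -7040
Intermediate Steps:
Function('Q')(K) = Mul(Rational(-1, 2), K) (Function('Q')(K) = Mul(K, Rational(-1, 2)) = Mul(Rational(-1, 2), K))
Function('q')(L) = -18 (Function('q')(L) = Mul(-3, 6) = -18)
Z = -10 (Z = Add(-4, -6) = -10)
Function('V')(r, T) = Mul(Rational(1, 36), r) (Function('V')(r, T) = Mul(Mul(Rational(-1, 2), r), Pow(-18, -1)) = Mul(Mul(Rational(-1, 2), r), Rational(-1, 18)) = Mul(Rational(1, 36), r))
Function('U')(h, M) = 8 (Function('U')(h, M) = Add(2, 6) = 8)
Mul(Mul(Function('U')(Z, Function('V')(-4, -4)), Function('E')(-13)), -80) = Mul(Mul(8, 11), -80) = Mul(88, -80) = -7040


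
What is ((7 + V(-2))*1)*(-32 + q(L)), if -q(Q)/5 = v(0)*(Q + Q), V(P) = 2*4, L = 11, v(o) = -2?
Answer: 2820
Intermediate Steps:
V(P) = 8
q(Q) = 20*Q (q(Q) = -(-10)*(Q + Q) = -(-10)*2*Q = -(-20)*Q = 20*Q)
((7 + V(-2))*1)*(-32 + q(L)) = ((7 + 8)*1)*(-32 + 20*11) = (15*1)*(-32 + 220) = 15*188 = 2820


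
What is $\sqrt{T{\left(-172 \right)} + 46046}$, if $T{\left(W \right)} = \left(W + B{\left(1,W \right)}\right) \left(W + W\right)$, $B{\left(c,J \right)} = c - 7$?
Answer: $\sqrt{107278} \approx 327.53$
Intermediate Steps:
$B{\left(c,J \right)} = -7 + c$ ($B{\left(c,J \right)} = c - 7 = -7 + c$)
$T{\left(W \right)} = 2 W \left(-6 + W\right)$ ($T{\left(W \right)} = \left(W + \left(-7 + 1\right)\right) \left(W + W\right) = \left(W - 6\right) 2 W = \left(-6 + W\right) 2 W = 2 W \left(-6 + W\right)$)
$\sqrt{T{\left(-172 \right)} + 46046} = \sqrt{2 \left(-172\right) \left(-6 - 172\right) + 46046} = \sqrt{2 \left(-172\right) \left(-178\right) + 46046} = \sqrt{61232 + 46046} = \sqrt{107278}$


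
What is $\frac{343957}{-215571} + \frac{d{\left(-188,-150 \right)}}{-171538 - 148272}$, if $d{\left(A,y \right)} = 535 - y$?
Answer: $- \frac{22029710861}{13788352302} \approx -1.5977$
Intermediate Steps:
$\frac{343957}{-215571} + \frac{d{\left(-188,-150 \right)}}{-171538 - 148272} = \frac{343957}{-215571} + \frac{535 - -150}{-171538 - 148272} = 343957 \left(- \frac{1}{215571}\right) + \frac{535 + 150}{-171538 - 148272} = - \frac{343957}{215571} + \frac{685}{-319810} = - \frac{343957}{215571} + 685 \left(- \frac{1}{319810}\right) = - \frac{343957}{215571} - \frac{137}{63962} = - \frac{22029710861}{13788352302}$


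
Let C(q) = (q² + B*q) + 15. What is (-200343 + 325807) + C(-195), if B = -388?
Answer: 239164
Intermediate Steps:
C(q) = 15 + q² - 388*q (C(q) = (q² - 388*q) + 15 = 15 + q² - 388*q)
(-200343 + 325807) + C(-195) = (-200343 + 325807) + (15 + (-195)² - 388*(-195)) = 125464 + (15 + 38025 + 75660) = 125464 + 113700 = 239164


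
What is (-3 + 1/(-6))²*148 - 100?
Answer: 12457/9 ≈ 1384.1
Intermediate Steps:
(-3 + 1/(-6))²*148 - 100 = (-3 - ⅙)²*148 - 100 = (-19/6)²*148 - 100 = (361/36)*148 - 100 = 13357/9 - 100 = 12457/9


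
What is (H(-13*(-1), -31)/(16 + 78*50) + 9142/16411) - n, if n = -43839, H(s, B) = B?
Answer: 2817369493695/64265476 ≈ 43840.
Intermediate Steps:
(H(-13*(-1), -31)/(16 + 78*50) + 9142/16411) - n = (-31/(16 + 78*50) + 9142/16411) - 1*(-43839) = (-31/(16 + 3900) + 9142*(1/16411)) + 43839 = (-31/3916 + 9142/16411) + 43839 = 35291331/64265476 + 43839 = 2817369493695/64265476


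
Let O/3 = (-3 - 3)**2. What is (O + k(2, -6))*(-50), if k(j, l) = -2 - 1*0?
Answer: -5300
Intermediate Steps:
k(j, l) = -2 (k(j, l) = -2 + 0 = -2)
O = 108 (O = 3*(-3 - 3)**2 = 3*(-6)**2 = 3*36 = 108)
(O + k(2, -6))*(-50) = (108 - 2)*(-50) = 106*(-50) = -5300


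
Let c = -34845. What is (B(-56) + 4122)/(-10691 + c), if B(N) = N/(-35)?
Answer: -10309/113840 ≈ -0.090557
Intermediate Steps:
B(N) = -N/35 (B(N) = N*(-1/35) = -N/35)
(B(-56) + 4122)/(-10691 + c) = (-1/35*(-56) + 4122)/(-10691 - 34845) = (8/5 + 4122)/(-45536) = (20618/5)*(-1/45536) = -10309/113840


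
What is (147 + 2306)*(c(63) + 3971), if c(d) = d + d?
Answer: 10049941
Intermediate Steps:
c(d) = 2*d
(147 + 2306)*(c(63) + 3971) = (147 + 2306)*(2*63 + 3971) = 2453*(126 + 3971) = 2453*4097 = 10049941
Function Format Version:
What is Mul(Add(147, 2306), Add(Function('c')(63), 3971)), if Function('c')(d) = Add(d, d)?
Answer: 10049941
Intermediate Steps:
Function('c')(d) = Mul(2, d)
Mul(Add(147, 2306), Add(Function('c')(63), 3971)) = Mul(Add(147, 2306), Add(Mul(2, 63), 3971)) = Mul(2453, Add(126, 3971)) = Mul(2453, 4097) = 10049941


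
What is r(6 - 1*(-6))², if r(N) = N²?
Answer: 20736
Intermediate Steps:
r(6 - 1*(-6))² = ((6 - 1*(-6))²)² = ((6 + 6)²)² = (12²)² = 144² = 20736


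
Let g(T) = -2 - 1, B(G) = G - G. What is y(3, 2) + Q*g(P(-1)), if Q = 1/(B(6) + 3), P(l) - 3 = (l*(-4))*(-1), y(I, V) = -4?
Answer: -5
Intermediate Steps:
B(G) = 0
P(l) = 3 + 4*l (P(l) = 3 + (l*(-4))*(-1) = 3 - 4*l*(-1) = 3 + 4*l)
Q = ⅓ (Q = 1/(0 + 3) = 1/3 = ⅓ ≈ 0.33333)
g(T) = -3
y(3, 2) + Q*g(P(-1)) = -4 + (⅓)*(-3) = -4 - 1 = -5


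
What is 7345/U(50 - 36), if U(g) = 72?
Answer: 7345/72 ≈ 102.01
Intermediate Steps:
7345/U(50 - 36) = 7345/72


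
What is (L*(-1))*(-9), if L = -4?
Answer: -36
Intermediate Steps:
(L*(-1))*(-9) = -4*(-1)*(-9) = 4*(-9) = -36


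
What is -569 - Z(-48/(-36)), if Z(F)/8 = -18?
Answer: -425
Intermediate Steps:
Z(F) = -144 (Z(F) = 8*(-18) = -144)
-569 - Z(-48/(-36)) = -569 - 1*(-144) = -569 + 144 = -425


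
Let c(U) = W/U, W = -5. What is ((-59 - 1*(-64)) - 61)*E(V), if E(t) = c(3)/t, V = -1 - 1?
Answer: -140/3 ≈ -46.667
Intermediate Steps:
c(U) = -5/U
V = -2
E(t) = -5/(3*t) (E(t) = (-5/3)/t = (-5*⅓)/t = -5/(3*t))
((-59 - 1*(-64)) - 61)*E(V) = ((-59 - 1*(-64)) - 61)*(-5/3/(-2)) = ((-59 + 64) - 61)*(-5/3*(-½)) = (5 - 61)*(⅚) = -56*⅚ = -140/3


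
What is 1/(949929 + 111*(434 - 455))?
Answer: 1/947598 ≈ 1.0553e-6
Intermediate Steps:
1/(949929 + 111*(434 - 455)) = 1/(949929 + 111*(-21)) = 1/(949929 - 2331) = 1/947598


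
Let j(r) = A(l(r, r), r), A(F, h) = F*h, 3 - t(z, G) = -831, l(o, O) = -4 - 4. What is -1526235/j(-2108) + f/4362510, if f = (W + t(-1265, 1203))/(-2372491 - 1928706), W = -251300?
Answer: -14319148157012305913/158218173843131040 ≈ -90.503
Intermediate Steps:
l(o, O) = -8
t(z, G) = 834 (t(z, G) = 3 - 1*(-831) = 3 + 831 = 834)
f = 250466/4301197 (f = (-251300 + 834)/(-2372491 - 1928706) = -250466/(-4301197) = -250466*(-1/4301197) = 250466/4301197 ≈ 0.058232)
j(r) = -8*r
-1526235/j(-2108) + f/4362510 = -1526235/((-8*(-2108))) + (250466/4301197)/4362510 = -1526235/16864 + (250466/4301197)*(1/4362510) = -1526235*1/16864 + 125233/9382007462235 = -1526235/16864 + 125233/9382007462235 = -14319148157012305913/158218173843131040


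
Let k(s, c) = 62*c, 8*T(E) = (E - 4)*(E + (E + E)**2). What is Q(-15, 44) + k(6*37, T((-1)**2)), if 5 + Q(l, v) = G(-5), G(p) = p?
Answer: -505/4 ≈ -126.25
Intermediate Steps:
Q(l, v) = -10 (Q(l, v) = -5 - 5 = -10)
T(E) = (-4 + E)*(E + 4*E**2)/8 (T(E) = ((E - 4)*(E + (E + E)**2))/8 = ((-4 + E)*(E + (2*E)**2))/8 = ((-4 + E)*(E + 4*E**2))/8 = (-4 + E)*(E + 4*E**2)/8)
Q(-15, 44) + k(6*37, T((-1)**2)) = -10 + 62*((1/8)*(-1)**2*(-4 - 15*(-1)**2 + 4*((-1)**2)**2)) = -10 + 62*((1/8)*1*(-4 - 15*1 + 4*1**2)) = -10 + 62*((1/8)*1*(-4 - 15 + 4*1)) = -10 + 62*((1/8)*1*(-4 - 15 + 4)) = -10 + 62*((1/8)*1*(-15)) = -10 + 62*(-15/8) = -10 - 465/4 = -505/4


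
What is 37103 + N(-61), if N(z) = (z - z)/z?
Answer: 37103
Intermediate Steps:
N(z) = 0 (N(z) = 0/z = 0)
37103 + N(-61) = 37103 + 0 = 37103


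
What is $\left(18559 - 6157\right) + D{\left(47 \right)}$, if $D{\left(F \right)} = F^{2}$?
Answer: $14611$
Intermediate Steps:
$\left(18559 - 6157\right) + D{\left(47 \right)} = \left(18559 - 6157\right) + 47^{2} = \left(18559 - 6157\right) + 2209 = 12402 + 2209 = 14611$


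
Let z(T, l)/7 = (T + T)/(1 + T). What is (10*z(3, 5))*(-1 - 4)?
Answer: -525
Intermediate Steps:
z(T, l) = 14*T/(1 + T) (z(T, l) = 7*((T + T)/(1 + T)) = 7*((2*T)/(1 + T)) = 7*(2*T/(1 + T)) = 14*T/(1 + T))
(10*z(3, 5))*(-1 - 4) = (10*(14*3/(1 + 3)))*(-1 - 4) = (10*(14*3/4))*(-5) = (10*(14*3*(1/4)))*(-5) = (10*(21/2))*(-5) = 105*(-5) = -525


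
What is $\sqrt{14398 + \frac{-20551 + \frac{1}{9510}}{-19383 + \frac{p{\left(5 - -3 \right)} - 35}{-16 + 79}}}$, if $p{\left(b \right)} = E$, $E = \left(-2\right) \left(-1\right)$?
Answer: $\frac{51 \sqrt{2304392127192331385}}{645180590} \approx 120.0$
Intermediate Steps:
$E = 2$
$p{\left(b \right)} = 2$
$\sqrt{14398 + \frac{-20551 + \frac{1}{9510}}{-19383 + \frac{p{\left(5 - -3 \right)} - 35}{-16 + 79}}} = \sqrt{14398 + \frac{-20551 + \frac{1}{9510}}{-19383 + \frac{2 - 35}{-16 + 79}}} = \sqrt{14398 + \frac{-20551 + \frac{1}{9510}}{-19383 + \frac{1}{63} \left(-33\right)}} = \sqrt{14398 - \frac{195440009}{9510 \left(-19383 + \frac{1}{63} \left(-33\right)\right)}} = \sqrt{14398 - \frac{195440009}{9510 \left(-19383 - \frac{11}{21}\right)}} = \sqrt{14398 - \frac{195440009}{9510 \left(- \frac{407054}{21}\right)}} = \sqrt{14398 - - \frac{1368080063}{1290361180}} = \sqrt{14398 + \frac{1368080063}{1290361180}} = \sqrt{\frac{18579988349703}{1290361180}} = \frac{51 \sqrt{2304392127192331385}}{645180590}$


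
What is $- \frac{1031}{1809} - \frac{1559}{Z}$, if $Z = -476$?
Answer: $\frac{2329475}{861084} \approx 2.7053$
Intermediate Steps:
$- \frac{1031}{1809} - \frac{1559}{Z} = - \frac{1031}{1809} - \frac{1559}{-476} = \left(-1031\right) \frac{1}{1809} - - \frac{1559}{476} = - \frac{1031}{1809} + \frac{1559}{476} = \frac{2329475}{861084}$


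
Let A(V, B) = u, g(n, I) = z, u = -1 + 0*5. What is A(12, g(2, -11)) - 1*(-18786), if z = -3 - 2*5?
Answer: 18785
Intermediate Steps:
u = -1 (u = -1 + 0 = -1)
z = -13 (z = -3 - 10 = -13)
g(n, I) = -13
A(V, B) = -1
A(12, g(2, -11)) - 1*(-18786) = -1 - 1*(-18786) = -1 + 18786 = 18785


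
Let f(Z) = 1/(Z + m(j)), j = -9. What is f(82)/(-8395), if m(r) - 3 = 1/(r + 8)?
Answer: -1/705180 ≈ -1.4181e-6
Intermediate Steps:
m(r) = 3 + 1/(8 + r) (m(r) = 3 + 1/(r + 8) = 3 + 1/(8 + r))
f(Z) = 1/(2 + Z) (f(Z) = 1/(Z + (25 + 3*(-9))/(8 - 9)) = 1/(Z + (25 - 27)/(-1)) = 1/(Z - 1*(-2)) = 1/(Z + 2) = 1/(2 + Z))
f(82)/(-8395) = 1/((2 + 82)*(-8395)) = -1/8395/84 = (1/84)*(-1/8395) = -1/705180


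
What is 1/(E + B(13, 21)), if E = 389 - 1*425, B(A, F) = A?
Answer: -1/23 ≈ -0.043478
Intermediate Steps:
E = -36 (E = 389 - 425 = -36)
1/(E + B(13, 21)) = 1/(-36 + 13) = 1/(-23) = -1/23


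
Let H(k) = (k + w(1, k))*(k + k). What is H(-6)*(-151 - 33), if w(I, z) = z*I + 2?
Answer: -22080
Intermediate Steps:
w(I, z) = 2 + I*z (w(I, z) = I*z + 2 = 2 + I*z)
H(k) = 2*k*(2 + 2*k) (H(k) = (k + (2 + 1*k))*(k + k) = (k + (2 + k))*(2*k) = (2 + 2*k)*(2*k) = 2*k*(2 + 2*k))
H(-6)*(-151 - 33) = (4*(-6)*(1 - 6))*(-151 - 33) = (4*(-6)*(-5))*(-184) = 120*(-184) = -22080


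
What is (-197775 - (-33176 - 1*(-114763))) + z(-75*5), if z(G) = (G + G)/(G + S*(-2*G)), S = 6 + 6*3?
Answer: -13130016/47 ≈ -2.7936e+5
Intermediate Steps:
S = 24 (S = 6 + 18 = 24)
z(G) = -2/47 (z(G) = (G + G)/(G + 24*(-2*G)) = (2*G)/(G - 48*G) = (2*G)/((-47*G)) = (2*G)*(-1/(47*G)) = -2/47)
(-197775 - (-33176 - 1*(-114763))) + z(-75*5) = (-197775 - (-33176 - 1*(-114763))) - 2/47 = (-197775 - (-33176 + 114763)) - 2/47 = (-197775 - 1*81587) - 2/47 = (-197775 - 81587) - 2/47 = -279362 - 2/47 = -13130016/47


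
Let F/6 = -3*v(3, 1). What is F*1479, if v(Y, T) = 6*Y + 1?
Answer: -505818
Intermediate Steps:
v(Y, T) = 1 + 6*Y
F = -342 (F = 6*(-3*(1 + 6*3)) = 6*(-3*(1 + 18)) = 6*(-3*19) = 6*(-57) = -342)
F*1479 = -342*1479 = -505818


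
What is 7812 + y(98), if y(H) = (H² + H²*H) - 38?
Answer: 958570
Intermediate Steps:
y(H) = -38 + H² + H³ (y(H) = (H² + H³) - 38 = -38 + H² + H³)
7812 + y(98) = 7812 + (-38 + 98² + 98³) = 7812 + (-38 + 9604 + 941192) = 7812 + 950758 = 958570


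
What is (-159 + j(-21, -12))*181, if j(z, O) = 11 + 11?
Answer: -24797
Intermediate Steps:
j(z, O) = 22
(-159 + j(-21, -12))*181 = (-159 + 22)*181 = -137*181 = -24797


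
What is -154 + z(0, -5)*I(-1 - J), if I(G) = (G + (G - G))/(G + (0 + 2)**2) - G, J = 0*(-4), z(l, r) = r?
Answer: -472/3 ≈ -157.33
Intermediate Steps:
J = 0
I(G) = -G + G/(4 + G) (I(G) = (G + 0)/(G + 2**2) - G = G/(G + 4) - G = G/(4 + G) - G = -G + G/(4 + G))
-154 + z(0, -5)*I(-1 - J) = -154 - (-5)*(-1 - 1*0)*(3 + (-1 - 1*0))/(4 + (-1 - 1*0)) = -154 - (-5)*(-1 + 0)*(3 + (-1 + 0))/(4 + (-1 + 0)) = -154 - (-5)*(-1)*(3 - 1)/(4 - 1) = -154 - (-5)*(-1)*2/3 = -154 - 5*2/3 = -154 - 10/3 = -472/3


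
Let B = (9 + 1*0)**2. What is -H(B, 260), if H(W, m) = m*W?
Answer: -21060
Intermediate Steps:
B = 81 (B = (9 + 0)**2 = 9**2 = 81)
H(W, m) = W*m
-H(B, 260) = -81*260 = -1*21060 = -21060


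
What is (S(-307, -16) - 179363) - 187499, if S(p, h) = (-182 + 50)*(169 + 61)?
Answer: -397222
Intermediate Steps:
S(p, h) = -30360 (S(p, h) = -132*230 = -30360)
(S(-307, -16) - 179363) - 187499 = (-30360 - 179363) - 187499 = -209723 - 187499 = -397222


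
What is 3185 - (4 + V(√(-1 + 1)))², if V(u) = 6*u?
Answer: 3169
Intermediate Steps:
3185 - (4 + V(√(-1 + 1)))² = 3185 - (4 + 6*√(-1 + 1))² = 3185 - (4 + 6*√0)² = 3185 - (4 + 6*0)² = 3185 - (4 + 0)² = 3185 - 1*4² = 3185 - 1*16 = 3185 - 16 = 3169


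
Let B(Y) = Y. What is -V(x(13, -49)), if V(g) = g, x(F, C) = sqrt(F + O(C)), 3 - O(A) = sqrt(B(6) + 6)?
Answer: -sqrt(16 - 2*sqrt(3)) ≈ -3.5406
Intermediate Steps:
O(A) = 3 - 2*sqrt(3) (O(A) = 3 - sqrt(6 + 6) = 3 - sqrt(12) = 3 - 2*sqrt(3))
x(F, C) = sqrt(3 + F - 2*sqrt(3)) (x(F, C) = sqrt(F + (3 - 2*sqrt(3))) = sqrt(3 + F - 2*sqrt(3)))
-V(x(13, -49)) = -sqrt(3 + 13 - 2*sqrt(3)) = -sqrt(16 - 2*sqrt(3))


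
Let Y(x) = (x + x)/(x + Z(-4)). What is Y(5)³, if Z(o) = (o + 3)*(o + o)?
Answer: 1000/2197 ≈ 0.45517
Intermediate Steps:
Z(o) = 2*o*(3 + o) (Z(o) = (3 + o)*(2*o) = 2*o*(3 + o))
Y(x) = 2*x/(8 + x) (Y(x) = (x + x)/(x + 2*(-4)*(3 - 4)) = (2*x)/(x + 2*(-4)*(-1)) = (2*x)/(x + 8) = (2*x)/(8 + x) = 2*x/(8 + x))
Y(5)³ = (2*5/(8 + 5))³ = (2*5/13)³ = (2*5*(1/13))³ = (10/13)³ = 1000/2197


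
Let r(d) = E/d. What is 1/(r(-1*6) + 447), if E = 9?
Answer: 2/891 ≈ 0.0022447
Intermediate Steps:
r(d) = 9/d
1/(r(-1*6) + 447) = 1/(9/((-1*6)) + 447) = 1/(9/(-6) + 447) = 1/(9*(-1/6) + 447) = 1/(-3/2 + 447) = 1/(891/2) = 2/891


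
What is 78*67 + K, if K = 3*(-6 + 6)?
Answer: 5226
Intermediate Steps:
K = 0 (K = 3*0 = 0)
78*67 + K = 78*67 + 0 = 5226 + 0 = 5226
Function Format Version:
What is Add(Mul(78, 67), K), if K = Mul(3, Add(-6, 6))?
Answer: 5226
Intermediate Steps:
K = 0 (K = Mul(3, 0) = 0)
Add(Mul(78, 67), K) = Add(Mul(78, 67), 0) = Add(5226, 0) = 5226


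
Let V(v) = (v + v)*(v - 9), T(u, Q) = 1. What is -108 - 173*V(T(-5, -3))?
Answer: 2660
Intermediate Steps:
V(v) = 2*v*(-9 + v) (V(v) = (2*v)*(-9 + v) = 2*v*(-9 + v))
-108 - 173*V(T(-5, -3)) = -108 - 346*(-9 + 1) = -108 - 346*(-8) = -108 - 173*(-16) = -108 + 2768 = 2660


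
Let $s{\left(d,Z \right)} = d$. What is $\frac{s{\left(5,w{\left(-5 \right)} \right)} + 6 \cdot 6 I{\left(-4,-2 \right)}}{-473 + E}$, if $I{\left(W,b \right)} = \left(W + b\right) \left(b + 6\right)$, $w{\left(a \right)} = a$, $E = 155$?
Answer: $\frac{859}{318} \approx 2.7013$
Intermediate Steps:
$I{\left(W,b \right)} = \left(6 + b\right) \left(W + b\right)$ ($I{\left(W,b \right)} = \left(W + b\right) \left(6 + b\right) = \left(6 + b\right) \left(W + b\right)$)
$\frac{s{\left(5,w{\left(-5 \right)} \right)} + 6 \cdot 6 I{\left(-4,-2 \right)}}{-473 + E} = \frac{5 + 6 \cdot 6 \left(\left(-2\right)^{2} + 6 \left(-4\right) + 6 \left(-2\right) - -8\right)}{-473 + 155} = \frac{5 + 36 \left(4 - 24 - 12 + 8\right)}{-318} = \left(5 + 36 \left(-24\right)\right) \left(- \frac{1}{318}\right) = \left(5 - 864\right) \left(- \frac{1}{318}\right) = \left(-859\right) \left(- \frac{1}{318}\right) = \frac{859}{318}$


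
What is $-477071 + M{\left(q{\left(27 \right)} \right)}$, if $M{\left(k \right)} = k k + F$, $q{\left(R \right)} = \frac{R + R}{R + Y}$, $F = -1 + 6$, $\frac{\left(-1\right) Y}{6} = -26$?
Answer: $- \frac{1775162262}{3721} \approx -4.7707 \cdot 10^{5}$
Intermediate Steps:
$Y = 156$ ($Y = \left(-6\right) \left(-26\right) = 156$)
$F = 5$
$q{\left(R \right)} = \frac{2 R}{156 + R}$ ($q{\left(R \right)} = \frac{R + R}{R + 156} = \frac{2 R}{156 + R}$)
$M{\left(k \right)} = 5 + k^{2}$ ($M{\left(k \right)} = k k + 5 = k^{2} + 5 = 5 + k^{2}$)
$-477071 + M{\left(q{\left(27 \right)} \right)} = -477071 + \left(5 + \left(2 \cdot 27 \frac{1}{156 + 27}\right)^{2}\right) = -477071 + \left(5 + \left(2 \cdot 27 \cdot \frac{1}{183}\right)^{2}\right) = -477071 + \left(5 + \left(\frac{18}{61}\right)^{2}\right) = -477071 + \left(5 + \frac{324}{3721}\right) = -477071 + \frac{18929}{3721} = - \frac{1775162262}{3721}$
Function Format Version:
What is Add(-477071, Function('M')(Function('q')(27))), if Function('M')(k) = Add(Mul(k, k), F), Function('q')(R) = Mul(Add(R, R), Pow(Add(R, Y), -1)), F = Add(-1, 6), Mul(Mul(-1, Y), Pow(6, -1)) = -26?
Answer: Rational(-1775162262, 3721) ≈ -4.7707e+5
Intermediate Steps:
Y = 156 (Y = Mul(-6, -26) = 156)
F = 5
Function('q')(R) = Mul(2, R, Pow(Add(156, R), -1)) (Function('q')(R) = Mul(Add(R, R), Pow(Add(R, 156), -1)) = Mul(Mul(2, R), Pow(Add(156, R), -1)) = Mul(2, R, Pow(Add(156, R), -1)))
Function('M')(k) = Add(5, Pow(k, 2)) (Function('M')(k) = Add(Mul(k, k), 5) = Add(Pow(k, 2), 5) = Add(5, Pow(k, 2)))
Add(-477071, Function('M')(Function('q')(27))) = Add(-477071, Add(5, Pow(Mul(2, 27, Pow(Add(156, 27), -1)), 2))) = Add(-477071, Add(5, Pow(Mul(2, 27, Pow(183, -1)), 2))) = Add(-477071, Add(5, Pow(Mul(2, 27, Rational(1, 183)), 2))) = Add(-477071, Add(5, Pow(Rational(18, 61), 2))) = Add(-477071, Add(5, Rational(324, 3721))) = Add(-477071, Rational(18929, 3721)) = Rational(-1775162262, 3721)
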